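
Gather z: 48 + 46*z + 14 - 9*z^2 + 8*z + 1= -9*z^2 + 54*z + 63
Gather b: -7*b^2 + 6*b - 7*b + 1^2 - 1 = -7*b^2 - b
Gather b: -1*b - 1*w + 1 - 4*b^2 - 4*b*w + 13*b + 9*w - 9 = -4*b^2 + b*(12 - 4*w) + 8*w - 8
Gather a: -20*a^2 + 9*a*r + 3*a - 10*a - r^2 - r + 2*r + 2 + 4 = -20*a^2 + a*(9*r - 7) - r^2 + r + 6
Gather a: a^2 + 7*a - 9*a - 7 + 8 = a^2 - 2*a + 1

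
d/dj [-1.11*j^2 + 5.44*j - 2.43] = 5.44 - 2.22*j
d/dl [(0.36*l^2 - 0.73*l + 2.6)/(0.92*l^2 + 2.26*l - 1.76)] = (1.4852*l^2 - 6.0512*l - 4.5912)/(0.8464*l^4 + 4.1584*l^3 + 1.8692*l^2 - 7.9552*l + 3.0976)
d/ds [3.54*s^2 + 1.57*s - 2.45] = 7.08*s + 1.57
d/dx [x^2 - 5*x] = 2*x - 5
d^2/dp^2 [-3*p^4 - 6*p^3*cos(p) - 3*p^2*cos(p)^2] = 6*p^3*cos(p) + 36*p^2*sin(p) + 6*p^2*cos(2*p) - 36*p^2 + 12*p*sin(2*p) - 36*p*cos(p) - 3*cos(2*p) - 3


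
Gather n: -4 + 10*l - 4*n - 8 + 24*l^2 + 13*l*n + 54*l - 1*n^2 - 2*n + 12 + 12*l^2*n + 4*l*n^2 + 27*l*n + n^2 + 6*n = 24*l^2 + 4*l*n^2 + 64*l + n*(12*l^2 + 40*l)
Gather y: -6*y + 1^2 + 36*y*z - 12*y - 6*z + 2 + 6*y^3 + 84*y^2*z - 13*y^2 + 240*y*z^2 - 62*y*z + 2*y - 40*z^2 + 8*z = 6*y^3 + y^2*(84*z - 13) + y*(240*z^2 - 26*z - 16) - 40*z^2 + 2*z + 3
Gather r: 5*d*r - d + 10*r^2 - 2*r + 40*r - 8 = -d + 10*r^2 + r*(5*d + 38) - 8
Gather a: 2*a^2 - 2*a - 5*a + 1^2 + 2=2*a^2 - 7*a + 3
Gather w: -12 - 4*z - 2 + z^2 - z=z^2 - 5*z - 14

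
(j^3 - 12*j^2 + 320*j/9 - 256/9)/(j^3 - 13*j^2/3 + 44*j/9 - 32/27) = 3*(j - 8)/(3*j - 1)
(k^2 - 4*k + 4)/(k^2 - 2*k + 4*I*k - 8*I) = (k - 2)/(k + 4*I)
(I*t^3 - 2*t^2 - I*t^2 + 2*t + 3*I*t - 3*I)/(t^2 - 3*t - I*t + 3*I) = (I*t^2 - t*(3 + I) + 3)/(t - 3)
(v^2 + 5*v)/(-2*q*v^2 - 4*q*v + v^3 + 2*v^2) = (-v - 5)/(2*q*v + 4*q - v^2 - 2*v)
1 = 1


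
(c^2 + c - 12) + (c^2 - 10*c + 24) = 2*c^2 - 9*c + 12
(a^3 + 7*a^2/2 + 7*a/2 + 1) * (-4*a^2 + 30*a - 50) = -4*a^5 + 16*a^4 + 41*a^3 - 74*a^2 - 145*a - 50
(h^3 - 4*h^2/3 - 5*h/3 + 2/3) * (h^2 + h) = h^5 - h^4/3 - 3*h^3 - h^2 + 2*h/3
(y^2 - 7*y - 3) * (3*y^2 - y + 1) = 3*y^4 - 22*y^3 - y^2 - 4*y - 3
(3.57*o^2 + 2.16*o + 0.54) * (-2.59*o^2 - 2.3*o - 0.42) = -9.2463*o^4 - 13.8054*o^3 - 7.866*o^2 - 2.1492*o - 0.2268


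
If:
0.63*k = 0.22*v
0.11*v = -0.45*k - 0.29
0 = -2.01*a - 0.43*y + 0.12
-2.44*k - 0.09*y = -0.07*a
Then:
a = -1.83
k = -0.38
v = -1.09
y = 8.85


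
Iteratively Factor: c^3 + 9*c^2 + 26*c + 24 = (c + 2)*(c^2 + 7*c + 12) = (c + 2)*(c + 3)*(c + 4)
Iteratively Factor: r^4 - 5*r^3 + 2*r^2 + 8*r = (r - 2)*(r^3 - 3*r^2 - 4*r) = (r - 4)*(r - 2)*(r^2 + r) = (r - 4)*(r - 2)*(r + 1)*(r)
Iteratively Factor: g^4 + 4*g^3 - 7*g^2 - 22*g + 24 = (g - 1)*(g^3 + 5*g^2 - 2*g - 24) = (g - 2)*(g - 1)*(g^2 + 7*g + 12) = (g - 2)*(g - 1)*(g + 4)*(g + 3)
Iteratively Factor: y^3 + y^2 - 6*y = (y)*(y^2 + y - 6) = y*(y - 2)*(y + 3)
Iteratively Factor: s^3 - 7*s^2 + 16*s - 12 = (s - 2)*(s^2 - 5*s + 6) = (s - 2)^2*(s - 3)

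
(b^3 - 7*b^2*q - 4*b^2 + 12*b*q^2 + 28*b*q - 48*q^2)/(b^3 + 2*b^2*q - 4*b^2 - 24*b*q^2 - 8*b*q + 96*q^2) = (b - 3*q)/(b + 6*q)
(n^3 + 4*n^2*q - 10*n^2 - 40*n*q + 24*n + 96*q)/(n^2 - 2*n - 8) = (n^2 + 4*n*q - 6*n - 24*q)/(n + 2)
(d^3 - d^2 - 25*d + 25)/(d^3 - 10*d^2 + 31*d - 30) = (d^2 + 4*d - 5)/(d^2 - 5*d + 6)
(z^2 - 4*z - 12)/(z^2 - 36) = (z + 2)/(z + 6)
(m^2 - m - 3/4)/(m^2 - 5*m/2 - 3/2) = (m - 3/2)/(m - 3)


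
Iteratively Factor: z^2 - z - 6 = (z + 2)*(z - 3)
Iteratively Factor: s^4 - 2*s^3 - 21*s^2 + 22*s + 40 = (s + 1)*(s^3 - 3*s^2 - 18*s + 40) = (s - 2)*(s + 1)*(s^2 - s - 20) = (s - 2)*(s + 1)*(s + 4)*(s - 5)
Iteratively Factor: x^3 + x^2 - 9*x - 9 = (x - 3)*(x^2 + 4*x + 3) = (x - 3)*(x + 3)*(x + 1)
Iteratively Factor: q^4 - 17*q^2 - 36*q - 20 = (q + 1)*(q^3 - q^2 - 16*q - 20) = (q + 1)*(q + 2)*(q^2 - 3*q - 10) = (q + 1)*(q + 2)^2*(q - 5)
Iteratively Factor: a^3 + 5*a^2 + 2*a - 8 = (a + 2)*(a^2 + 3*a - 4) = (a - 1)*(a + 2)*(a + 4)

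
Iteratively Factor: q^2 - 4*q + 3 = (q - 3)*(q - 1)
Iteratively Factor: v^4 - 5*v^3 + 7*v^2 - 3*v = (v - 1)*(v^3 - 4*v^2 + 3*v) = (v - 3)*(v - 1)*(v^2 - v) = (v - 3)*(v - 1)^2*(v)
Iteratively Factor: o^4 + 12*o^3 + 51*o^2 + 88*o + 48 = (o + 4)*(o^3 + 8*o^2 + 19*o + 12) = (o + 3)*(o + 4)*(o^2 + 5*o + 4) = (o + 3)*(o + 4)^2*(o + 1)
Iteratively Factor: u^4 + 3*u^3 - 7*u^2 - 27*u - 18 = (u + 1)*(u^3 + 2*u^2 - 9*u - 18) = (u + 1)*(u + 2)*(u^2 - 9) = (u - 3)*(u + 1)*(u + 2)*(u + 3)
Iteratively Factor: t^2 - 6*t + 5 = (t - 5)*(t - 1)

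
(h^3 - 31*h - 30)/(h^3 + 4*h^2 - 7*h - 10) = (h - 6)/(h - 2)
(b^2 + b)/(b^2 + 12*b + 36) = b*(b + 1)/(b^2 + 12*b + 36)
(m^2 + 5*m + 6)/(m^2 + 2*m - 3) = (m + 2)/(m - 1)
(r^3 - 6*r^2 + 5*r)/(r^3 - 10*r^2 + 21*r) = (r^2 - 6*r + 5)/(r^2 - 10*r + 21)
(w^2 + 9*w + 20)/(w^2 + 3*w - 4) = (w + 5)/(w - 1)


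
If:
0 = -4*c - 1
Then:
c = -1/4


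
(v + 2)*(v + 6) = v^2 + 8*v + 12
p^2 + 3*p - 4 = (p - 1)*(p + 4)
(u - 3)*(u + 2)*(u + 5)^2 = u^4 + 9*u^3 + 9*u^2 - 85*u - 150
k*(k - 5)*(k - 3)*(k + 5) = k^4 - 3*k^3 - 25*k^2 + 75*k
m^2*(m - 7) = m^3 - 7*m^2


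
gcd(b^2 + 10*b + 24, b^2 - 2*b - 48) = b + 6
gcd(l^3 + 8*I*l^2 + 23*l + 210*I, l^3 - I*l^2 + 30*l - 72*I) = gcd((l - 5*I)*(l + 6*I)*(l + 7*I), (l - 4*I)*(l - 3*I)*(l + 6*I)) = l + 6*I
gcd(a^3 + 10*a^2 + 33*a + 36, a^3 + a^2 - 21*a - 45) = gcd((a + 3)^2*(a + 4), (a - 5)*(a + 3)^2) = a^2 + 6*a + 9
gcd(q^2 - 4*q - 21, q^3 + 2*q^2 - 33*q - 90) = q + 3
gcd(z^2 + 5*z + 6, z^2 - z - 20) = 1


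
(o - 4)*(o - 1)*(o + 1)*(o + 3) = o^4 - o^3 - 13*o^2 + o + 12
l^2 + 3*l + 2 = (l + 1)*(l + 2)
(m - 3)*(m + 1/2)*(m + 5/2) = m^3 - 31*m/4 - 15/4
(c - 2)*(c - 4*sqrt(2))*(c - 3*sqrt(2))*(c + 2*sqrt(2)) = c^4 - 5*sqrt(2)*c^3 - 2*c^3 - 4*c^2 + 10*sqrt(2)*c^2 + 8*c + 48*sqrt(2)*c - 96*sqrt(2)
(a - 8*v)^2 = a^2 - 16*a*v + 64*v^2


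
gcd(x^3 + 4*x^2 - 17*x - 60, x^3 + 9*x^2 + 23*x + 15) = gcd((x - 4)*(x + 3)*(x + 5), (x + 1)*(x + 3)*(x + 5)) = x^2 + 8*x + 15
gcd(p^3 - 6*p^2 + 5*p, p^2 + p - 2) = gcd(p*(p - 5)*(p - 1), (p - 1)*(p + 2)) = p - 1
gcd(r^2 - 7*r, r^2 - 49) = r - 7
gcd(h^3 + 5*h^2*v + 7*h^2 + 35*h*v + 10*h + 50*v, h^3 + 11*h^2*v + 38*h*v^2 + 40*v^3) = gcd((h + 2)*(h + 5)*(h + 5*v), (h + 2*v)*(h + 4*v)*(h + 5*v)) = h + 5*v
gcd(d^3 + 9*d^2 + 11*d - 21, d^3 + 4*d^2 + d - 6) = d^2 + 2*d - 3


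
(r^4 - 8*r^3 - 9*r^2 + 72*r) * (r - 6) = r^5 - 14*r^4 + 39*r^3 + 126*r^2 - 432*r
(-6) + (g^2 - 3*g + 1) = g^2 - 3*g - 5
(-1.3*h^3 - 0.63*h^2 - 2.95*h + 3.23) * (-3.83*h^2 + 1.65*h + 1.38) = 4.979*h^5 + 0.2679*h^4 + 8.465*h^3 - 18.1078*h^2 + 1.2585*h + 4.4574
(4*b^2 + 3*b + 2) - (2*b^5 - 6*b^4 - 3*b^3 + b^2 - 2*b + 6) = -2*b^5 + 6*b^4 + 3*b^3 + 3*b^2 + 5*b - 4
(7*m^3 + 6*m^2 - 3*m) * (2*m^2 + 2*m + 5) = 14*m^5 + 26*m^4 + 41*m^3 + 24*m^2 - 15*m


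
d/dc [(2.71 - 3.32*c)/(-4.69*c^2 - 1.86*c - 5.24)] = (-15.5708*c^2 + 25.4198*c + 22.4374)/(21.9961*c^4 + 17.4468*c^3 + 52.6108*c^2 + 19.4928*c + 27.4576)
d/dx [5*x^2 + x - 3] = 10*x + 1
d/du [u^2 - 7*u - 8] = 2*u - 7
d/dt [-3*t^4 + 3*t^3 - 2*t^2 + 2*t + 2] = -12*t^3 + 9*t^2 - 4*t + 2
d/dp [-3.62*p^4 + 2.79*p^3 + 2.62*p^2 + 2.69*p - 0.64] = -14.48*p^3 + 8.37*p^2 + 5.24*p + 2.69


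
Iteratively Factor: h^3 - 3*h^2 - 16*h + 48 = (h - 4)*(h^2 + h - 12) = (h - 4)*(h + 4)*(h - 3)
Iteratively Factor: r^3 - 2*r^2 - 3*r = (r + 1)*(r^2 - 3*r) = (r - 3)*(r + 1)*(r)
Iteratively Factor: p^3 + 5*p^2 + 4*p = (p + 1)*(p^2 + 4*p) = p*(p + 1)*(p + 4)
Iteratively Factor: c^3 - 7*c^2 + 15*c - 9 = (c - 3)*(c^2 - 4*c + 3) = (c - 3)*(c - 1)*(c - 3)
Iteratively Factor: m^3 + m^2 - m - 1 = (m - 1)*(m^2 + 2*m + 1) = (m - 1)*(m + 1)*(m + 1)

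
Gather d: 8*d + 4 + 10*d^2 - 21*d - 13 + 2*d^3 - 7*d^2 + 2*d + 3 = 2*d^3 + 3*d^2 - 11*d - 6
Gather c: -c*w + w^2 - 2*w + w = -c*w + w^2 - w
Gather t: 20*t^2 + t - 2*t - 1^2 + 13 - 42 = 20*t^2 - t - 30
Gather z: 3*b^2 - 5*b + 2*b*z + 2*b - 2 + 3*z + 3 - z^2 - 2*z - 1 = 3*b^2 - 3*b - z^2 + z*(2*b + 1)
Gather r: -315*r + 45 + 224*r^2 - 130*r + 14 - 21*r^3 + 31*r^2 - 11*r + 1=-21*r^3 + 255*r^2 - 456*r + 60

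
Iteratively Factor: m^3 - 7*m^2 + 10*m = (m - 2)*(m^2 - 5*m) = m*(m - 2)*(m - 5)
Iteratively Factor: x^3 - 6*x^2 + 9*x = (x - 3)*(x^2 - 3*x) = (x - 3)^2*(x)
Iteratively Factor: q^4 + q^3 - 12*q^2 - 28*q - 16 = (q + 2)*(q^3 - q^2 - 10*q - 8) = (q + 2)^2*(q^2 - 3*q - 4) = (q - 4)*(q + 2)^2*(q + 1)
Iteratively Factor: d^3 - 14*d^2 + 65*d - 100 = (d - 5)*(d^2 - 9*d + 20) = (d - 5)^2*(d - 4)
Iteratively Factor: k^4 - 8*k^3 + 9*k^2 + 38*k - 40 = (k - 4)*(k^3 - 4*k^2 - 7*k + 10) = (k - 4)*(k + 2)*(k^2 - 6*k + 5) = (k - 5)*(k - 4)*(k + 2)*(k - 1)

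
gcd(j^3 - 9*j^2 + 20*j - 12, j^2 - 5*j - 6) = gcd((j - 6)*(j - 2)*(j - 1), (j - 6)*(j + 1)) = j - 6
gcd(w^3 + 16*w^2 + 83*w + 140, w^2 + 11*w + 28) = w^2 + 11*w + 28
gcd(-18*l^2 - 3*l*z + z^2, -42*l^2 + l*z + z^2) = -6*l + z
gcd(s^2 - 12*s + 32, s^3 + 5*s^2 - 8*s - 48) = 1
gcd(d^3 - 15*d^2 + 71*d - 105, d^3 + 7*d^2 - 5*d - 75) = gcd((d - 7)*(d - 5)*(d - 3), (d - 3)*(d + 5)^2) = d - 3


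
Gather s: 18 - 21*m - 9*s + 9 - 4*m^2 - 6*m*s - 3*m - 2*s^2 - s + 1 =-4*m^2 - 24*m - 2*s^2 + s*(-6*m - 10) + 28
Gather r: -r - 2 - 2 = -r - 4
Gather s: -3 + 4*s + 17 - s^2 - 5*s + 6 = -s^2 - s + 20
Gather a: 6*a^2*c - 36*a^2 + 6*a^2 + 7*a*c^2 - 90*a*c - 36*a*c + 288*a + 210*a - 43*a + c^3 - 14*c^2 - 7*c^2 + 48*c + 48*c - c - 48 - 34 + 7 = a^2*(6*c - 30) + a*(7*c^2 - 126*c + 455) + c^3 - 21*c^2 + 95*c - 75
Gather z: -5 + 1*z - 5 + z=2*z - 10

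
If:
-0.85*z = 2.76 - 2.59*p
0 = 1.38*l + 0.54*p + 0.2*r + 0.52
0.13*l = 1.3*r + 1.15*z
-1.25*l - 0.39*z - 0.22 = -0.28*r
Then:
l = -0.78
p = 1.44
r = -1.10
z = 1.15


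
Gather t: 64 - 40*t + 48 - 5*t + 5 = 117 - 45*t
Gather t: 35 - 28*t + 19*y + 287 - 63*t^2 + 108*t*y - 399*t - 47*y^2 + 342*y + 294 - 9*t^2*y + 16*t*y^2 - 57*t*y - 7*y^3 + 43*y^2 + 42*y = t^2*(-9*y - 63) + t*(16*y^2 + 51*y - 427) - 7*y^3 - 4*y^2 + 403*y + 616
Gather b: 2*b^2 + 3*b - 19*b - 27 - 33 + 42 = 2*b^2 - 16*b - 18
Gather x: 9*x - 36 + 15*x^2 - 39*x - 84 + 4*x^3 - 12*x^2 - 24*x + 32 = 4*x^3 + 3*x^2 - 54*x - 88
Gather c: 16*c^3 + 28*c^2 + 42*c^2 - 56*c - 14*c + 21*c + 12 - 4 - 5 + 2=16*c^3 + 70*c^2 - 49*c + 5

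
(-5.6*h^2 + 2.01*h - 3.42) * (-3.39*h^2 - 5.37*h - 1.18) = 18.984*h^4 + 23.2581*h^3 + 7.4081*h^2 + 15.9936*h + 4.0356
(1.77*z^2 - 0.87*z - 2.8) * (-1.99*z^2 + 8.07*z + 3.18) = -3.5223*z^4 + 16.0152*z^3 + 4.1797*z^2 - 25.3626*z - 8.904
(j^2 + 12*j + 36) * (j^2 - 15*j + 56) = j^4 - 3*j^3 - 88*j^2 + 132*j + 2016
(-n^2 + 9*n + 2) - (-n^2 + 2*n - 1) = 7*n + 3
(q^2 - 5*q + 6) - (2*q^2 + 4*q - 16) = -q^2 - 9*q + 22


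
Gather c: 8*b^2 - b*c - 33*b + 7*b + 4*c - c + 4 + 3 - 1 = 8*b^2 - 26*b + c*(3 - b) + 6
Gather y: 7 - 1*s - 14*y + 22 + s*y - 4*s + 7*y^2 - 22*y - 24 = -5*s + 7*y^2 + y*(s - 36) + 5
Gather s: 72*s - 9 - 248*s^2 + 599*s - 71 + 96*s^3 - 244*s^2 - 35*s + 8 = 96*s^3 - 492*s^2 + 636*s - 72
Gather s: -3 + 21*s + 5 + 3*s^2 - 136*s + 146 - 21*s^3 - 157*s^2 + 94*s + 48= -21*s^3 - 154*s^2 - 21*s + 196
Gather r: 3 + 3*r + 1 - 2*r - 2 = r + 2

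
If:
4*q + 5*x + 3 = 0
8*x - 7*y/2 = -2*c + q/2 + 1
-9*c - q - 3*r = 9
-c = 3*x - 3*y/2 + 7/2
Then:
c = 13*y/14 - 171/14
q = -5*y/21 - 92/21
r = 4423/126 - 341*y/126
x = 4*y/21 + 61/21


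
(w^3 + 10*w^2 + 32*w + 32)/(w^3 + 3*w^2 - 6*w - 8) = (w^2 + 6*w + 8)/(w^2 - w - 2)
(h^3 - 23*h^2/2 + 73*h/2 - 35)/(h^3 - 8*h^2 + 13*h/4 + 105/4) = 2*(h - 2)/(2*h + 3)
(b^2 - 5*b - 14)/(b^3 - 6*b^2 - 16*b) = (b - 7)/(b*(b - 8))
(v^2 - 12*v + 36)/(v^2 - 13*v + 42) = (v - 6)/(v - 7)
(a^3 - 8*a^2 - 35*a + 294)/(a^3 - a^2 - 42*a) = (a - 7)/a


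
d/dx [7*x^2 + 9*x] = 14*x + 9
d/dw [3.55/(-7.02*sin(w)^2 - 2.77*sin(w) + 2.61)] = (49.842*sin(w) + 9.8335)*cos(w)/(7.02*sin(w)^2 + 2.77*sin(w) - 2.61)^2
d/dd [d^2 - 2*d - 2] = 2*d - 2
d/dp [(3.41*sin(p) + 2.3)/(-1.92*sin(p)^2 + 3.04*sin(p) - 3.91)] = (6.5472*sin(p)^2 + 8.832*sin(p) - 20.3251)*cos(p)/(3.6864*sin(p)^4 - 11.6736*sin(p)^3 + 24.256*sin(p)^2 - 23.7728*sin(p) + 15.2881)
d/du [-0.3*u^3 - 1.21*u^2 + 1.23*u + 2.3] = -0.9*u^2 - 2.42*u + 1.23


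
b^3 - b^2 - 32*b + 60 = (b - 5)*(b - 2)*(b + 6)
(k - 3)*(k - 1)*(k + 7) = k^3 + 3*k^2 - 25*k + 21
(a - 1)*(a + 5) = a^2 + 4*a - 5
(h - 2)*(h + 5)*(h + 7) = h^3 + 10*h^2 + 11*h - 70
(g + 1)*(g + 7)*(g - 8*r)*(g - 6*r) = g^4 - 14*g^3*r + 8*g^3 + 48*g^2*r^2 - 112*g^2*r + 7*g^2 + 384*g*r^2 - 98*g*r + 336*r^2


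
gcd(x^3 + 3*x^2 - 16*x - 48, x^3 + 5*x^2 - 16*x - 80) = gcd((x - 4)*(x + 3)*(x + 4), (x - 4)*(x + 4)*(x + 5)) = x^2 - 16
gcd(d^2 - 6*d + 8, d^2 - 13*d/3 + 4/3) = d - 4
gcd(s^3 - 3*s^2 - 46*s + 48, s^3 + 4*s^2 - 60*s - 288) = s^2 - 2*s - 48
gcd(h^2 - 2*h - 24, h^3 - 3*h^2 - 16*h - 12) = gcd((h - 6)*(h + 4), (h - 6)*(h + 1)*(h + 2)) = h - 6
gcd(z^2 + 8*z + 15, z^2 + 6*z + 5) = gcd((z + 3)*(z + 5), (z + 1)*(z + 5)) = z + 5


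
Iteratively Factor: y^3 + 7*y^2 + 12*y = (y)*(y^2 + 7*y + 12) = y*(y + 4)*(y + 3)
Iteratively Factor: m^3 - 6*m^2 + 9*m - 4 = (m - 4)*(m^2 - 2*m + 1) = (m - 4)*(m - 1)*(m - 1)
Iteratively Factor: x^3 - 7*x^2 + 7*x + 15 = (x - 3)*(x^2 - 4*x - 5) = (x - 5)*(x - 3)*(x + 1)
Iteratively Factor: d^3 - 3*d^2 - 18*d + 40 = (d + 4)*(d^2 - 7*d + 10) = (d - 2)*(d + 4)*(d - 5)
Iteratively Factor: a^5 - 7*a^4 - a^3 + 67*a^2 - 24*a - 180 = (a - 5)*(a^4 - 2*a^3 - 11*a^2 + 12*a + 36) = (a - 5)*(a - 3)*(a^3 + a^2 - 8*a - 12) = (a - 5)*(a - 3)*(a + 2)*(a^2 - a - 6) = (a - 5)*(a - 3)*(a + 2)^2*(a - 3)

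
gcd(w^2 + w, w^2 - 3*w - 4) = w + 1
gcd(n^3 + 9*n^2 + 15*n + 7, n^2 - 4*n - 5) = n + 1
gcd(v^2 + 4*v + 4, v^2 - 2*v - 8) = v + 2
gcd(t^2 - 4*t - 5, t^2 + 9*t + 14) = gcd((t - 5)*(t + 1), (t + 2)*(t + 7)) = 1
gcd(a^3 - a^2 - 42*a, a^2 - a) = a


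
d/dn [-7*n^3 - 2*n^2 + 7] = n*(-21*n - 4)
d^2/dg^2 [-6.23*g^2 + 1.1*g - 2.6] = -12.4600000000000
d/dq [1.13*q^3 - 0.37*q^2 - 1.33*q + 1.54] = 3.39*q^2 - 0.74*q - 1.33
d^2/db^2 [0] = 0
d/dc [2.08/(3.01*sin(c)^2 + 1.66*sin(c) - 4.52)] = -(12.5216*sin(c) + 3.4528)*cos(c)/(3.01*sin(c)^2 + 1.66*sin(c) - 4.52)^2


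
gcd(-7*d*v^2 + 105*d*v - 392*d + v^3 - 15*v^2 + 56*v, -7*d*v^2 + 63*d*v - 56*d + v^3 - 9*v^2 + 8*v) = -7*d*v + 56*d + v^2 - 8*v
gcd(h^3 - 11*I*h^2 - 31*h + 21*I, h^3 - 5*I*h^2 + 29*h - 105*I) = h^2 - 10*I*h - 21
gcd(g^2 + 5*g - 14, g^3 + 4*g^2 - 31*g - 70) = g + 7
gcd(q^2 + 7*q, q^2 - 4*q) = q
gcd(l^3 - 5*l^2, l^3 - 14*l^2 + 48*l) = l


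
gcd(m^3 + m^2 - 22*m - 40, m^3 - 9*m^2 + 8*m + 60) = m^2 - 3*m - 10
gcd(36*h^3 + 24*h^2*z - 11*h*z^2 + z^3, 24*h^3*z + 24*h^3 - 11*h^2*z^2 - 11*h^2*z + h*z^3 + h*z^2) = 1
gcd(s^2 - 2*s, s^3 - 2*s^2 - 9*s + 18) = s - 2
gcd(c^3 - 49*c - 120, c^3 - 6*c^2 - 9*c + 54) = c + 3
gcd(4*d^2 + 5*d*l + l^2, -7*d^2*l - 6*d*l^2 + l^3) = d + l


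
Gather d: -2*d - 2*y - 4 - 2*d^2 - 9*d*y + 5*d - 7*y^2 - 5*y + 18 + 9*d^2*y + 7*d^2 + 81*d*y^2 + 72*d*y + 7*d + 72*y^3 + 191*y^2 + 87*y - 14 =d^2*(9*y + 5) + d*(81*y^2 + 63*y + 10) + 72*y^3 + 184*y^2 + 80*y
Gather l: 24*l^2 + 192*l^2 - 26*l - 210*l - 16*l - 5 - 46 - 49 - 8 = 216*l^2 - 252*l - 108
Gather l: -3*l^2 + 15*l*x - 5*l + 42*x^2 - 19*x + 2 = -3*l^2 + l*(15*x - 5) + 42*x^2 - 19*x + 2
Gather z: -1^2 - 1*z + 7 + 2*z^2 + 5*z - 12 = 2*z^2 + 4*z - 6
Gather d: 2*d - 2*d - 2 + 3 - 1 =0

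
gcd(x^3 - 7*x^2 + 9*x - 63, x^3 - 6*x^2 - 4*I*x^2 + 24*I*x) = 1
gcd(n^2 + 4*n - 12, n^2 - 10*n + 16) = n - 2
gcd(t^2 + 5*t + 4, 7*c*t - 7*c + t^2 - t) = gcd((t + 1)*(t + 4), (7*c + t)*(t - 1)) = 1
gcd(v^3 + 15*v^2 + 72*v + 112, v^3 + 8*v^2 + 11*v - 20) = v + 4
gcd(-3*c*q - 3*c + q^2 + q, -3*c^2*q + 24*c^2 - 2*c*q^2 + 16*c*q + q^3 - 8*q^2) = -3*c + q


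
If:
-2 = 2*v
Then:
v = -1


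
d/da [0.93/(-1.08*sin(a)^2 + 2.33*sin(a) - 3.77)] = (2.0088*sin(a) - 2.1669)*cos(a)/(1.08*sin(a)^2 - 2.33*sin(a) + 3.77)^2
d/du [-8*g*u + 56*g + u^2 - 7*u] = -8*g + 2*u - 7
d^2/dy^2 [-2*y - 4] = 0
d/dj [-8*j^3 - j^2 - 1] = 2*j*(-12*j - 1)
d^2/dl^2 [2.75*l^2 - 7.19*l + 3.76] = 5.50000000000000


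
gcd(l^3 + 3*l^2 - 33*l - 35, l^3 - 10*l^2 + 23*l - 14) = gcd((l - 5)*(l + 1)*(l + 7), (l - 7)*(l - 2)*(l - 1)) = 1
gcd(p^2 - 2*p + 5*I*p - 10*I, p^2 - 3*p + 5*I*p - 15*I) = p + 5*I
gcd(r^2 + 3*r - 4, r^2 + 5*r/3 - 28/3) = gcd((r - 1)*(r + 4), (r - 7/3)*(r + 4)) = r + 4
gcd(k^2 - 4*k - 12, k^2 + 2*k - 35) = 1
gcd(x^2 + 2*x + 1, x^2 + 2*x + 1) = x^2 + 2*x + 1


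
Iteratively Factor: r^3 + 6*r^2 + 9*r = (r + 3)*(r^2 + 3*r) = (r + 3)^2*(r)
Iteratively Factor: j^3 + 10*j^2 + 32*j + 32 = (j + 4)*(j^2 + 6*j + 8) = (j + 2)*(j + 4)*(j + 4)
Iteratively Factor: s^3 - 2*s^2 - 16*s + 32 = (s + 4)*(s^2 - 6*s + 8) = (s - 4)*(s + 4)*(s - 2)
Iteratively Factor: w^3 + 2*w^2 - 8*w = (w - 2)*(w^2 + 4*w) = w*(w - 2)*(w + 4)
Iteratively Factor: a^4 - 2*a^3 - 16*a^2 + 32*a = (a + 4)*(a^3 - 6*a^2 + 8*a) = (a - 4)*(a + 4)*(a^2 - 2*a) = a*(a - 4)*(a + 4)*(a - 2)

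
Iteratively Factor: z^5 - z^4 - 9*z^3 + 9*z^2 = (z - 3)*(z^4 + 2*z^3 - 3*z^2) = (z - 3)*(z - 1)*(z^3 + 3*z^2) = z*(z - 3)*(z - 1)*(z^2 + 3*z) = z*(z - 3)*(z - 1)*(z + 3)*(z)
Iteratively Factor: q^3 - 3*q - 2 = (q + 1)*(q^2 - q - 2) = (q - 2)*(q + 1)*(q + 1)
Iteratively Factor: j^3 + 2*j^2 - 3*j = (j + 3)*(j^2 - j) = j*(j + 3)*(j - 1)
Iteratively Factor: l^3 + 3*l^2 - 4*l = (l)*(l^2 + 3*l - 4) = l*(l - 1)*(l + 4)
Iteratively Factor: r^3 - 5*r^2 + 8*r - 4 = (r - 1)*(r^2 - 4*r + 4) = (r - 2)*(r - 1)*(r - 2)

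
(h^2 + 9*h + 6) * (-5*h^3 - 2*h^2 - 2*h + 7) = -5*h^5 - 47*h^4 - 50*h^3 - 23*h^2 + 51*h + 42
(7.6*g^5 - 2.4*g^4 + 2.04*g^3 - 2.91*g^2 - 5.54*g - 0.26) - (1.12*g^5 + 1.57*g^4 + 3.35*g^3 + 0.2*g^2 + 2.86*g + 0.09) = 6.48*g^5 - 3.97*g^4 - 1.31*g^3 - 3.11*g^2 - 8.4*g - 0.35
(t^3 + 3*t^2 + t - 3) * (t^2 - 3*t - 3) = t^5 - 11*t^3 - 15*t^2 + 6*t + 9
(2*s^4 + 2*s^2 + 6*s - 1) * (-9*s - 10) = -18*s^5 - 20*s^4 - 18*s^3 - 74*s^2 - 51*s + 10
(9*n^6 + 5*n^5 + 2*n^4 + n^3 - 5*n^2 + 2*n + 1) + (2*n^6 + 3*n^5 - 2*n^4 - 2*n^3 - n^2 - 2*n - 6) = 11*n^6 + 8*n^5 - n^3 - 6*n^2 - 5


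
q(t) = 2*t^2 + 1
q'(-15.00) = -60.00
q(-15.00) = 451.00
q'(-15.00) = -60.00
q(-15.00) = 451.00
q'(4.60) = 18.40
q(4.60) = 43.32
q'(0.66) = 2.64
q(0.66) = 1.87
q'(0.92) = 3.68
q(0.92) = 2.69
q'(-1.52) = -6.08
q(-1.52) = 5.62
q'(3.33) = 13.32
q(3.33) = 23.18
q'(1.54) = 6.16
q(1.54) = 5.74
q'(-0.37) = -1.48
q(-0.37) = 1.27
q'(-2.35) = -9.40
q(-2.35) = 12.04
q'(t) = 4*t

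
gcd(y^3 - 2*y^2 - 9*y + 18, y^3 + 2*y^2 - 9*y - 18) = y^2 - 9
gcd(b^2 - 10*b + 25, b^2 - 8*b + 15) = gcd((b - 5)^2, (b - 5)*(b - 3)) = b - 5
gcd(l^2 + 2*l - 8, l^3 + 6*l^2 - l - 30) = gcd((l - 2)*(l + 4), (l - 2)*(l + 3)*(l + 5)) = l - 2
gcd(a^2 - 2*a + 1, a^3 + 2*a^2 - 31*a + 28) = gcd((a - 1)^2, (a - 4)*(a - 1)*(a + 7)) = a - 1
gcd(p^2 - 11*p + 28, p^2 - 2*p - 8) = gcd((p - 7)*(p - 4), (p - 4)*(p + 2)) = p - 4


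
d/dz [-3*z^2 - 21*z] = -6*z - 21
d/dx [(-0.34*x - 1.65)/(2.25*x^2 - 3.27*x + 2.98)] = (0.765*x^2 + 7.425*x - 6.4087)/(5.0625*x^4 - 14.715*x^3 + 24.1029*x^2 - 19.4892*x + 8.8804)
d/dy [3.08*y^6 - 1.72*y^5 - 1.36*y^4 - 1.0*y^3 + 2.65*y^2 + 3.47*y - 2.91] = 18.48*y^5 - 8.6*y^4 - 5.44*y^3 - 3.0*y^2 + 5.3*y + 3.47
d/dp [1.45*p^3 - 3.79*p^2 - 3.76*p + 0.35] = 4.35*p^2 - 7.58*p - 3.76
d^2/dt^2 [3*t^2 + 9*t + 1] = 6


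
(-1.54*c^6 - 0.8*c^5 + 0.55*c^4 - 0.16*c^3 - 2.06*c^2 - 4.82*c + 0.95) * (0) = 0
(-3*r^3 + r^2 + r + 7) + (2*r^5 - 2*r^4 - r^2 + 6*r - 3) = 2*r^5 - 2*r^4 - 3*r^3 + 7*r + 4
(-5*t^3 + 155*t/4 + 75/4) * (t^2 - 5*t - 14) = -5*t^5 + 25*t^4 + 435*t^3/4 - 175*t^2 - 2545*t/4 - 525/2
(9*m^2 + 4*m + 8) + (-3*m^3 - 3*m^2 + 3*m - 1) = -3*m^3 + 6*m^2 + 7*m + 7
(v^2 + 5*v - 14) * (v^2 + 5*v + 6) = v^4 + 10*v^3 + 17*v^2 - 40*v - 84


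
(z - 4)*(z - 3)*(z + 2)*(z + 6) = z^4 + z^3 - 32*z^2 + 12*z + 144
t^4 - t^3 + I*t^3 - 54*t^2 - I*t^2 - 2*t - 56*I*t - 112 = (t - 8)*(t + 7)*(t - I)*(t + 2*I)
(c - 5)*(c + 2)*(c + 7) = c^3 + 4*c^2 - 31*c - 70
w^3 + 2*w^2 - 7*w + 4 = (w - 1)^2*(w + 4)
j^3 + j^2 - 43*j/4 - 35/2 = (j - 7/2)*(j + 2)*(j + 5/2)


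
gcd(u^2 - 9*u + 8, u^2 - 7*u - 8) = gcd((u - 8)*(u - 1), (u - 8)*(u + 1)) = u - 8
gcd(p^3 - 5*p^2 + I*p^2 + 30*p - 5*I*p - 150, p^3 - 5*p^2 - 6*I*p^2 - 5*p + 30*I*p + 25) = p^2 + p*(-5 - 5*I) + 25*I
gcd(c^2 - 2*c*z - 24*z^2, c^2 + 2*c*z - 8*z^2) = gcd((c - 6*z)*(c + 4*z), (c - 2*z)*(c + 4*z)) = c + 4*z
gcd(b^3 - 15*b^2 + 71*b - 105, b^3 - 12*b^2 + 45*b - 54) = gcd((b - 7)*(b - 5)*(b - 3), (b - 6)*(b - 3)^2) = b - 3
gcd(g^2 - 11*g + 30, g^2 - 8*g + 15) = g - 5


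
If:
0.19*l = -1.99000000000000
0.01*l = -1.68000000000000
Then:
No Solution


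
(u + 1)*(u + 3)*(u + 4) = u^3 + 8*u^2 + 19*u + 12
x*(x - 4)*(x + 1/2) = x^3 - 7*x^2/2 - 2*x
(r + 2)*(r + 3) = r^2 + 5*r + 6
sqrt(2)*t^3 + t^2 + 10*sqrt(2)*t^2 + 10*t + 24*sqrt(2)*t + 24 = (t + 4)*(t + 6)*(sqrt(2)*t + 1)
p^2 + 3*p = p*(p + 3)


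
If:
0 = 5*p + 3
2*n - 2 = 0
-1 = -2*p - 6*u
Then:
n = 1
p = -3/5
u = 11/30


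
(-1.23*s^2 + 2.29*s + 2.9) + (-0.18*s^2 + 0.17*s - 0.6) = -1.41*s^2 + 2.46*s + 2.3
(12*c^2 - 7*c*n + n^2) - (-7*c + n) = 12*c^2 - 7*c*n + 7*c + n^2 - n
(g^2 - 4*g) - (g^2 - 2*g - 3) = 3 - 2*g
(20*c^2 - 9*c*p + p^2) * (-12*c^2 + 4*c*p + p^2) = -240*c^4 + 188*c^3*p - 28*c^2*p^2 - 5*c*p^3 + p^4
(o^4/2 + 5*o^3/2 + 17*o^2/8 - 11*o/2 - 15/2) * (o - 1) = o^5/2 + 2*o^4 - 3*o^3/8 - 61*o^2/8 - 2*o + 15/2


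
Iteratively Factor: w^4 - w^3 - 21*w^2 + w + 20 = (w - 1)*(w^3 - 21*w - 20) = (w - 1)*(w + 1)*(w^2 - w - 20) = (w - 1)*(w + 1)*(w + 4)*(w - 5)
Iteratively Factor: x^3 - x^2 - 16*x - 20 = (x + 2)*(x^2 - 3*x - 10) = (x + 2)^2*(x - 5)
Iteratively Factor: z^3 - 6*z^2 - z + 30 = (z - 3)*(z^2 - 3*z - 10) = (z - 3)*(z + 2)*(z - 5)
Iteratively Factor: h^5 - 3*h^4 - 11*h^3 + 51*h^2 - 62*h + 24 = (h - 2)*(h^4 - h^3 - 13*h^2 + 25*h - 12) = (h - 2)*(h - 1)*(h^3 - 13*h + 12) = (h - 2)*(h - 1)*(h + 4)*(h^2 - 4*h + 3) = (h - 3)*(h - 2)*(h - 1)*(h + 4)*(h - 1)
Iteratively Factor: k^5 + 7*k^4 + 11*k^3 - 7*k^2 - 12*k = (k + 3)*(k^4 + 4*k^3 - k^2 - 4*k) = (k + 3)*(k + 4)*(k^3 - k) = k*(k + 3)*(k + 4)*(k^2 - 1) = k*(k - 1)*(k + 3)*(k + 4)*(k + 1)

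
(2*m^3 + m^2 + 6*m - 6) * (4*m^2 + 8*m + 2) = 8*m^5 + 20*m^4 + 36*m^3 + 26*m^2 - 36*m - 12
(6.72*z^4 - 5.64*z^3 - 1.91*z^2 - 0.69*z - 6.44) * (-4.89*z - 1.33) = -32.8608*z^5 + 18.642*z^4 + 16.8411*z^3 + 5.9144*z^2 + 32.4093*z + 8.5652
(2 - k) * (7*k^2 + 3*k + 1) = -7*k^3 + 11*k^2 + 5*k + 2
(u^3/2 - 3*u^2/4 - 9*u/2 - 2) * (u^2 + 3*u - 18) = u^5/2 + 3*u^4/4 - 63*u^3/4 - 2*u^2 + 75*u + 36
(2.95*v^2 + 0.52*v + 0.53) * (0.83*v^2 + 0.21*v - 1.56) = 2.4485*v^4 + 1.0511*v^3 - 4.0529*v^2 - 0.6999*v - 0.8268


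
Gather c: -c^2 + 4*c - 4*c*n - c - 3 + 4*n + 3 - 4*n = -c^2 + c*(3 - 4*n)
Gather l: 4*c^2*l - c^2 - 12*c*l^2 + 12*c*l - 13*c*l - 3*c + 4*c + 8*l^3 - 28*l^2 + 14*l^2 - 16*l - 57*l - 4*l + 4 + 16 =-c^2 + c + 8*l^3 + l^2*(-12*c - 14) + l*(4*c^2 - c - 77) + 20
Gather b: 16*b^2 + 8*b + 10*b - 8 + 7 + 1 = 16*b^2 + 18*b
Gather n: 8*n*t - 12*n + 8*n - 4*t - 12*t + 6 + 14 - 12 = n*(8*t - 4) - 16*t + 8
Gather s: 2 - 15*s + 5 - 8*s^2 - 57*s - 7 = -8*s^2 - 72*s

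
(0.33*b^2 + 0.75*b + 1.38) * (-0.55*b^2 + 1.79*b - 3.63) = -0.1815*b^4 + 0.1782*b^3 - 0.6144*b^2 - 0.2523*b - 5.0094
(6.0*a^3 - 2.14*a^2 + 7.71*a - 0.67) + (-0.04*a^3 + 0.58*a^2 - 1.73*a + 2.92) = 5.96*a^3 - 1.56*a^2 + 5.98*a + 2.25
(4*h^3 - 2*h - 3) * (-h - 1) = -4*h^4 - 4*h^3 + 2*h^2 + 5*h + 3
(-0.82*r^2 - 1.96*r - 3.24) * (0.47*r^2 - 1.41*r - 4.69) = -0.3854*r^4 + 0.235*r^3 + 5.0866*r^2 + 13.7608*r + 15.1956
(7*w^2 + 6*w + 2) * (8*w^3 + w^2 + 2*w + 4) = 56*w^5 + 55*w^4 + 36*w^3 + 42*w^2 + 28*w + 8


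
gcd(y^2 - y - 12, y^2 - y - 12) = y^2 - y - 12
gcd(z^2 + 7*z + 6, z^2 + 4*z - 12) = z + 6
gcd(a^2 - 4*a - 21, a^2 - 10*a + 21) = a - 7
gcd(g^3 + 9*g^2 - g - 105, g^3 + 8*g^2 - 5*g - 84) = g^2 + 4*g - 21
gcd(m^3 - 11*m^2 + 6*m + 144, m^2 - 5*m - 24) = m^2 - 5*m - 24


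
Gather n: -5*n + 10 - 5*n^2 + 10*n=-5*n^2 + 5*n + 10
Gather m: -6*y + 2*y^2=2*y^2 - 6*y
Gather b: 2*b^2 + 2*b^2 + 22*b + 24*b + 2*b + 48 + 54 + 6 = 4*b^2 + 48*b + 108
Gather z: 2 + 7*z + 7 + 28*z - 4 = 35*z + 5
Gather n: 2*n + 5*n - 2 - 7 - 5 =7*n - 14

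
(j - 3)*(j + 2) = j^2 - j - 6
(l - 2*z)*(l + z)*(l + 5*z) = l^3 + 4*l^2*z - 7*l*z^2 - 10*z^3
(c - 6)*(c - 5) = c^2 - 11*c + 30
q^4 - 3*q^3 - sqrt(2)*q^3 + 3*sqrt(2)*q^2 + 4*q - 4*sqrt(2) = (q - 2)^2*(q + 1)*(q - sqrt(2))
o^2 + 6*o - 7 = (o - 1)*(o + 7)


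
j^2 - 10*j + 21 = (j - 7)*(j - 3)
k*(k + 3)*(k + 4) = k^3 + 7*k^2 + 12*k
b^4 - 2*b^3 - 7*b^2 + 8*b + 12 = (b - 3)*(b - 2)*(b + 1)*(b + 2)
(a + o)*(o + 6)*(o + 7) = a*o^2 + 13*a*o + 42*a + o^3 + 13*o^2 + 42*o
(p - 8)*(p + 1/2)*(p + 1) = p^3 - 13*p^2/2 - 23*p/2 - 4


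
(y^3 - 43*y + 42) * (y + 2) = y^4 + 2*y^3 - 43*y^2 - 44*y + 84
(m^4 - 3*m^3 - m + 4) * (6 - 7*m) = -7*m^5 + 27*m^4 - 18*m^3 + 7*m^2 - 34*m + 24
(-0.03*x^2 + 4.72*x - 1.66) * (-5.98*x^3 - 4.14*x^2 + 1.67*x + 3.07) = 0.1794*x^5 - 28.1014*x^4 - 9.6641*x^3 + 14.6627*x^2 + 11.7182*x - 5.0962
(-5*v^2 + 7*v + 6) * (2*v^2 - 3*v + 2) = -10*v^4 + 29*v^3 - 19*v^2 - 4*v + 12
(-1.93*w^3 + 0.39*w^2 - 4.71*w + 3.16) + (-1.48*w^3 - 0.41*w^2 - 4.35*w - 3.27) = -3.41*w^3 - 0.02*w^2 - 9.06*w - 0.11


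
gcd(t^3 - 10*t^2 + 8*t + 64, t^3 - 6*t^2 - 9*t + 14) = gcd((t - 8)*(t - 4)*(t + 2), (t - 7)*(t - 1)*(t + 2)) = t + 2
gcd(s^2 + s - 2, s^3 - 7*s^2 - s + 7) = s - 1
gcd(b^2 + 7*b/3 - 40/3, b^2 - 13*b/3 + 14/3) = 1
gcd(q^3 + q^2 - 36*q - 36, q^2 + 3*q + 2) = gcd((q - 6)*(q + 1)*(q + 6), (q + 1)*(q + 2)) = q + 1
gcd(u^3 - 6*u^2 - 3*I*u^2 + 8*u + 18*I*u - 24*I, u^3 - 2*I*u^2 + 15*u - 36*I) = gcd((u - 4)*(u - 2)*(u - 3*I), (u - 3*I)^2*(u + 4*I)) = u - 3*I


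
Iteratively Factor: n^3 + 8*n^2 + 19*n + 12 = (n + 1)*(n^2 + 7*n + 12) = (n + 1)*(n + 3)*(n + 4)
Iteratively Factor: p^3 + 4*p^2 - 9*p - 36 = (p + 4)*(p^2 - 9) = (p - 3)*(p + 4)*(p + 3)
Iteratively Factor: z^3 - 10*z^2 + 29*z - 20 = (z - 1)*(z^2 - 9*z + 20) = (z - 5)*(z - 1)*(z - 4)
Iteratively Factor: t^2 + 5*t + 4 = (t + 1)*(t + 4)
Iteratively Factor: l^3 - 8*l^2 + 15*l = (l)*(l^2 - 8*l + 15) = l*(l - 3)*(l - 5)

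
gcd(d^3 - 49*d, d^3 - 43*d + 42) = d + 7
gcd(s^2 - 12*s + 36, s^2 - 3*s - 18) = s - 6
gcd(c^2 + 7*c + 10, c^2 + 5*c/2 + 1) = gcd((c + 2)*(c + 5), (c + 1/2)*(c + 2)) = c + 2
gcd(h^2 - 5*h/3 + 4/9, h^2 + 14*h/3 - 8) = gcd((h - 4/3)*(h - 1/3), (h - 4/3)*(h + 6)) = h - 4/3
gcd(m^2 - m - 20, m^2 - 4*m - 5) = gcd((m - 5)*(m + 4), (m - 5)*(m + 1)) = m - 5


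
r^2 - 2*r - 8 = (r - 4)*(r + 2)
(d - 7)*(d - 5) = d^2 - 12*d + 35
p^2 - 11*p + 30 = (p - 6)*(p - 5)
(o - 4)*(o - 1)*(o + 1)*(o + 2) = o^4 - 2*o^3 - 9*o^2 + 2*o + 8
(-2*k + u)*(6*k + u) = -12*k^2 + 4*k*u + u^2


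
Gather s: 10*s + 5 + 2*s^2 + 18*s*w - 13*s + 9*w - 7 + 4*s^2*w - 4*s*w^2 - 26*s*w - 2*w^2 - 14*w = s^2*(4*w + 2) + s*(-4*w^2 - 8*w - 3) - 2*w^2 - 5*w - 2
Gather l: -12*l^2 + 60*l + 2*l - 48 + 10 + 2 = -12*l^2 + 62*l - 36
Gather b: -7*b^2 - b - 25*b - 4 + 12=-7*b^2 - 26*b + 8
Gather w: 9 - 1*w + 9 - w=18 - 2*w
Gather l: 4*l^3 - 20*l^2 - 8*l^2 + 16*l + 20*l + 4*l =4*l^3 - 28*l^2 + 40*l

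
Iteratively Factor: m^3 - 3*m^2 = (m)*(m^2 - 3*m) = m*(m - 3)*(m)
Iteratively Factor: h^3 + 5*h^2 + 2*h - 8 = (h - 1)*(h^2 + 6*h + 8) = (h - 1)*(h + 4)*(h + 2)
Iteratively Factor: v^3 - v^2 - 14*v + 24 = (v - 3)*(v^2 + 2*v - 8) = (v - 3)*(v - 2)*(v + 4)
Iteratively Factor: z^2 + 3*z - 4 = (z + 4)*(z - 1)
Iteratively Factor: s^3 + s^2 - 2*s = (s + 2)*(s^2 - s) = s*(s + 2)*(s - 1)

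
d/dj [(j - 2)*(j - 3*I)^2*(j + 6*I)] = 4*j^3 - 6*j^2 + 54*j - 54 - 54*I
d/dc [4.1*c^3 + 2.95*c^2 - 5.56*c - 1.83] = 12.3*c^2 + 5.9*c - 5.56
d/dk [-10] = 0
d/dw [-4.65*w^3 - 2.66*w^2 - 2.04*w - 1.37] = -13.95*w^2 - 5.32*w - 2.04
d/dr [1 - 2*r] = -2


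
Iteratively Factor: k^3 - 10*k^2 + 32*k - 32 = (k - 4)*(k^2 - 6*k + 8) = (k - 4)^2*(k - 2)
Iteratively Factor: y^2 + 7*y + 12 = (y + 3)*(y + 4)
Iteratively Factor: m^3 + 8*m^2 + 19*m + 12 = (m + 1)*(m^2 + 7*m + 12) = (m + 1)*(m + 4)*(m + 3)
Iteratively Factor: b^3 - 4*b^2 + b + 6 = (b - 3)*(b^2 - b - 2) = (b - 3)*(b - 2)*(b + 1)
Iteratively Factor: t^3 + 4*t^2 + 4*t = (t + 2)*(t^2 + 2*t) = (t + 2)^2*(t)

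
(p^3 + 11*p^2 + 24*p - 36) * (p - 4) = p^4 + 7*p^3 - 20*p^2 - 132*p + 144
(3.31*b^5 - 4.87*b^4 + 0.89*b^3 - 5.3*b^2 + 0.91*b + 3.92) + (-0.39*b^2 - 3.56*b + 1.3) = 3.31*b^5 - 4.87*b^4 + 0.89*b^3 - 5.69*b^2 - 2.65*b + 5.22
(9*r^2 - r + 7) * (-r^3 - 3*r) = -9*r^5 + r^4 - 34*r^3 + 3*r^2 - 21*r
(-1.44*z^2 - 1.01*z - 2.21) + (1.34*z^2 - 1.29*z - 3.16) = -0.0999999999999999*z^2 - 2.3*z - 5.37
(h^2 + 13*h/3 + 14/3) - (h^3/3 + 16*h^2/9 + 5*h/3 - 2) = -h^3/3 - 7*h^2/9 + 8*h/3 + 20/3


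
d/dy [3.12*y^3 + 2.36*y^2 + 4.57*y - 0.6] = 9.36*y^2 + 4.72*y + 4.57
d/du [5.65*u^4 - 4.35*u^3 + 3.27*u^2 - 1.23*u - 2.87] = 22.6*u^3 - 13.05*u^2 + 6.54*u - 1.23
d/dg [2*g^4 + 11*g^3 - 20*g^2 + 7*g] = 8*g^3 + 33*g^2 - 40*g + 7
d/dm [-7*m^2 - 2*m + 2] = -14*m - 2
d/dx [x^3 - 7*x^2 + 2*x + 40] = 3*x^2 - 14*x + 2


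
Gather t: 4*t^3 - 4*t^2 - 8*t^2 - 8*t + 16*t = 4*t^3 - 12*t^2 + 8*t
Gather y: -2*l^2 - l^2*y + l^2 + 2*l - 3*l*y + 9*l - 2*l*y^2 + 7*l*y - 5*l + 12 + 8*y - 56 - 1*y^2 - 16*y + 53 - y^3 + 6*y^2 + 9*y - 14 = -l^2 + 6*l - y^3 + y^2*(5 - 2*l) + y*(-l^2 + 4*l + 1) - 5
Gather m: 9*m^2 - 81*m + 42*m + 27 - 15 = 9*m^2 - 39*m + 12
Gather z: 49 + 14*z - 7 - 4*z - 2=10*z + 40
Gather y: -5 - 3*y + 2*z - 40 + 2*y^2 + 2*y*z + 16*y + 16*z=2*y^2 + y*(2*z + 13) + 18*z - 45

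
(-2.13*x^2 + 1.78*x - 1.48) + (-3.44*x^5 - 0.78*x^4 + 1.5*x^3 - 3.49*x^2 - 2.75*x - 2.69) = -3.44*x^5 - 0.78*x^4 + 1.5*x^3 - 5.62*x^2 - 0.97*x - 4.17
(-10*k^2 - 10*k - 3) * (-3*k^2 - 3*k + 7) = 30*k^4 + 60*k^3 - 31*k^2 - 61*k - 21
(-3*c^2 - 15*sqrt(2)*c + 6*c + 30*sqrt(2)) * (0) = 0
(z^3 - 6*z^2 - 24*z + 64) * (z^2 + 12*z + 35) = z^5 + 6*z^4 - 61*z^3 - 434*z^2 - 72*z + 2240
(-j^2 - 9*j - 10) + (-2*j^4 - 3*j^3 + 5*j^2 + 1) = -2*j^4 - 3*j^3 + 4*j^2 - 9*j - 9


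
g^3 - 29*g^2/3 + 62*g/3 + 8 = (g - 6)*(g - 4)*(g + 1/3)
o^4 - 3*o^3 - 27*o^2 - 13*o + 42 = (o - 7)*(o - 1)*(o + 2)*(o + 3)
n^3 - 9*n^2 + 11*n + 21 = (n - 7)*(n - 3)*(n + 1)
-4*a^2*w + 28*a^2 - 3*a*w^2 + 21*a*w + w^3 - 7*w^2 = (-4*a + w)*(a + w)*(w - 7)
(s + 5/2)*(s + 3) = s^2 + 11*s/2 + 15/2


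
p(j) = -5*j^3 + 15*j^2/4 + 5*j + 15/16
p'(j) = -15*j^2 + 15*j/2 + 5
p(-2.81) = 127.44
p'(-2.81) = -134.52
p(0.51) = 3.80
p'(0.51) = 4.92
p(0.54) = 3.94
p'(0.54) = 4.68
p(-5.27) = 810.55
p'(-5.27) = -451.12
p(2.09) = -17.88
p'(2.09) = -44.85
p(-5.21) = 783.78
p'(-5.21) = -441.24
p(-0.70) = 0.99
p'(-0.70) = -7.60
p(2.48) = -39.86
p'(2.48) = -68.66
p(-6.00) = 1185.94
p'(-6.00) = -580.00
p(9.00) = -3295.31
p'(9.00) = -1142.50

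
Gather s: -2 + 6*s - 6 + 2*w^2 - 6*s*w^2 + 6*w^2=s*(6 - 6*w^2) + 8*w^2 - 8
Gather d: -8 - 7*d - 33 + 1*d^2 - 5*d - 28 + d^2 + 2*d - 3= 2*d^2 - 10*d - 72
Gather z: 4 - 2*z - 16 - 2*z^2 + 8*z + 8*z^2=6*z^2 + 6*z - 12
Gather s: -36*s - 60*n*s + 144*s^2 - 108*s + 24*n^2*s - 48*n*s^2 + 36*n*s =s^2*(144 - 48*n) + s*(24*n^2 - 24*n - 144)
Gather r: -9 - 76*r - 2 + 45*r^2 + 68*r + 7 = 45*r^2 - 8*r - 4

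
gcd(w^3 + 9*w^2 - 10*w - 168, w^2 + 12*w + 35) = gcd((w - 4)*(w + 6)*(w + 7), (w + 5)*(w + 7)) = w + 7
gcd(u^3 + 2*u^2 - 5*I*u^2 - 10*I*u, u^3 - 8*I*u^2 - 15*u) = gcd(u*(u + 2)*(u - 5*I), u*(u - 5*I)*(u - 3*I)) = u^2 - 5*I*u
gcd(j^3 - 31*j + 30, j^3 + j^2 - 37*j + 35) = j^2 - 6*j + 5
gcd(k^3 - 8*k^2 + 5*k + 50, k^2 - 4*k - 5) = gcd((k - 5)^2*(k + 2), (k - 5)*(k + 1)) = k - 5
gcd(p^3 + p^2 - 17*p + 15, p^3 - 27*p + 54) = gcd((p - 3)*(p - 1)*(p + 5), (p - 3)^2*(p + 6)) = p - 3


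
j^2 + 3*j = j*(j + 3)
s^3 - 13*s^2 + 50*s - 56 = (s - 7)*(s - 4)*(s - 2)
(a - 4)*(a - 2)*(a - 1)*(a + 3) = a^4 - 4*a^3 - 7*a^2 + 34*a - 24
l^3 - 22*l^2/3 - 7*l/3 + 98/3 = (l - 7)*(l - 7/3)*(l + 2)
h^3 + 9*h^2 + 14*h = h*(h + 2)*(h + 7)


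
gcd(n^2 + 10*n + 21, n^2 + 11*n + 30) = 1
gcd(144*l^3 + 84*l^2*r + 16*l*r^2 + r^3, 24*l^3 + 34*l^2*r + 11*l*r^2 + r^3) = 24*l^2 + 10*l*r + r^2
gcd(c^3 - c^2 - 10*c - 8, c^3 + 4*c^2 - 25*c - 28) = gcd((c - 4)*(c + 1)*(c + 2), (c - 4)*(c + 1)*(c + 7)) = c^2 - 3*c - 4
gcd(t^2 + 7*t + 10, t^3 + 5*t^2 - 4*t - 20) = t^2 + 7*t + 10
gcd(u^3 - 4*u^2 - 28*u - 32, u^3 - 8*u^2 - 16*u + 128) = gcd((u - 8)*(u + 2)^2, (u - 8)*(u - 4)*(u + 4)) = u - 8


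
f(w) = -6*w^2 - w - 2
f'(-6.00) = 71.00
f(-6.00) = -212.00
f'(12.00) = -145.00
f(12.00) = -878.00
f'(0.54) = -7.48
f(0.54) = -4.29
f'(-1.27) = 14.24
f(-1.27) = -10.41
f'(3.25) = -40.00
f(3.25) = -68.62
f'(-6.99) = 82.88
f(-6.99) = -288.17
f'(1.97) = -24.64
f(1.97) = -27.26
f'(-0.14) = 0.68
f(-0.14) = -1.98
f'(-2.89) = 33.68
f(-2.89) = -49.22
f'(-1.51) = 17.12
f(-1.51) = -14.17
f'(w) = -12*w - 1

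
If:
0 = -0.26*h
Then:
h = 0.00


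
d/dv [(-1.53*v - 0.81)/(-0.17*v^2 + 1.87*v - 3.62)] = (-0.2601*v^2 - 0.2754*v + 7.0533)/(0.0289*v^4 - 0.6358*v^3 + 4.7277*v^2 - 13.5388*v + 13.1044)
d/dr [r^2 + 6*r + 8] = 2*r + 6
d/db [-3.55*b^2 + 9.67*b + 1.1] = 9.67 - 7.1*b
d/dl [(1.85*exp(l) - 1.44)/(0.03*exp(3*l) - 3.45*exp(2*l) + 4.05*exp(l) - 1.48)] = (-0.111*exp(3*l) + 6.5121*exp(2*l) - 9.936*exp(l) + 3.094)*exp(l)/(0.0009*exp(6*l) - 0.207*exp(5*l) + 12.1455*exp(4*l) - 28.0338*exp(3*l) + 26.6145*exp(2*l) - 11.988*exp(l) + 2.1904)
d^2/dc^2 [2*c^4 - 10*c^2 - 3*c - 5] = 24*c^2 - 20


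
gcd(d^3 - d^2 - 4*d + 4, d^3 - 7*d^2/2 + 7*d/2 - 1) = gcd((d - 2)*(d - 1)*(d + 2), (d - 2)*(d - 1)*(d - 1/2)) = d^2 - 3*d + 2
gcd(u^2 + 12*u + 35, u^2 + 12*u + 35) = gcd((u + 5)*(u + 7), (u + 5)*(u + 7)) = u^2 + 12*u + 35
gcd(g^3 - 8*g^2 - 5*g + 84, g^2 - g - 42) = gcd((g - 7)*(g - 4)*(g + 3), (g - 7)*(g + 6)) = g - 7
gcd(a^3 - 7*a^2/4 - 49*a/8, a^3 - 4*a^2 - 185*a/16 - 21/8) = a + 7/4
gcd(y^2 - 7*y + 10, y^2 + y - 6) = y - 2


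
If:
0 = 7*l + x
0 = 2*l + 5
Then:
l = -5/2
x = 35/2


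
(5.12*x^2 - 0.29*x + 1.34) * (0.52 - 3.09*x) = -15.8208*x^3 + 3.5585*x^2 - 4.2914*x + 0.6968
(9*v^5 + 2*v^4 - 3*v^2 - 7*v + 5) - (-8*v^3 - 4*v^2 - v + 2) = 9*v^5 + 2*v^4 + 8*v^3 + v^2 - 6*v + 3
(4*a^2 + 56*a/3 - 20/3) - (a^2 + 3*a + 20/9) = 3*a^2 + 47*a/3 - 80/9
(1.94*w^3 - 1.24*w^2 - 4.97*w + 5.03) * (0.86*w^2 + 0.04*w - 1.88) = 1.6684*w^5 - 0.9888*w^4 - 7.971*w^3 + 6.4582*w^2 + 9.5448*w - 9.4564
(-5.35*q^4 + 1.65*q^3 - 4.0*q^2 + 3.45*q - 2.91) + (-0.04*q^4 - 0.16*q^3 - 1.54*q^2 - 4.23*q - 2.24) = -5.39*q^4 + 1.49*q^3 - 5.54*q^2 - 0.78*q - 5.15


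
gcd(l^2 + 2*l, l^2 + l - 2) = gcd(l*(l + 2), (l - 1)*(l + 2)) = l + 2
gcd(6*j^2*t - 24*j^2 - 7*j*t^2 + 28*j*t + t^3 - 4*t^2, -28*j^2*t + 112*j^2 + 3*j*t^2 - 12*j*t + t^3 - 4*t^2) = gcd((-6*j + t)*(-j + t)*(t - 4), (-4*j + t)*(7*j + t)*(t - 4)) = t - 4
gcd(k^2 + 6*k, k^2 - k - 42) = k + 6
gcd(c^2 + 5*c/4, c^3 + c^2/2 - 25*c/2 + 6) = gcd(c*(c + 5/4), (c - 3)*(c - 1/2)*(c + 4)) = 1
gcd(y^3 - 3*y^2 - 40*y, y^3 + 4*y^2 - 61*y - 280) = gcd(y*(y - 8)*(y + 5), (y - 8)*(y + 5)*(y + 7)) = y^2 - 3*y - 40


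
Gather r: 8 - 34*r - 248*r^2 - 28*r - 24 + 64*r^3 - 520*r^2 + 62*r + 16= 64*r^3 - 768*r^2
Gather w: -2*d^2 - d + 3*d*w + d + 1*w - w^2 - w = -2*d^2 + 3*d*w - w^2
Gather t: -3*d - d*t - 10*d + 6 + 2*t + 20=-13*d + t*(2 - d) + 26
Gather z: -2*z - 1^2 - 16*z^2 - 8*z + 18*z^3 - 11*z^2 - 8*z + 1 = 18*z^3 - 27*z^2 - 18*z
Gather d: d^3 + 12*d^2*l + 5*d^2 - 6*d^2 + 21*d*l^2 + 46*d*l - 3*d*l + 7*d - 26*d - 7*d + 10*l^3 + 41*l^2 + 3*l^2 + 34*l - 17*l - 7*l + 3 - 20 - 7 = d^3 + d^2*(12*l - 1) + d*(21*l^2 + 43*l - 26) + 10*l^3 + 44*l^2 + 10*l - 24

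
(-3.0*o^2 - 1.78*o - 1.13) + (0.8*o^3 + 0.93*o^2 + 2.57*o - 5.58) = 0.8*o^3 - 2.07*o^2 + 0.79*o - 6.71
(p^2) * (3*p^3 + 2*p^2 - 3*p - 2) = 3*p^5 + 2*p^4 - 3*p^3 - 2*p^2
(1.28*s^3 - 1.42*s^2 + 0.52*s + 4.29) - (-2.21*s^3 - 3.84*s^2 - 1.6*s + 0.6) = 3.49*s^3 + 2.42*s^2 + 2.12*s + 3.69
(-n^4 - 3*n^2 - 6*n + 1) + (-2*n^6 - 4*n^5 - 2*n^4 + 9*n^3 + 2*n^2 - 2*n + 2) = -2*n^6 - 4*n^5 - 3*n^4 + 9*n^3 - n^2 - 8*n + 3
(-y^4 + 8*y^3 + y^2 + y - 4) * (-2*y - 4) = 2*y^5 - 12*y^4 - 34*y^3 - 6*y^2 + 4*y + 16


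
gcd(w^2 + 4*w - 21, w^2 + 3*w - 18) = w - 3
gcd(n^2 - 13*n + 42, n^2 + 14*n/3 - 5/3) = 1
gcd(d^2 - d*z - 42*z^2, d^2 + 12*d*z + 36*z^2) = d + 6*z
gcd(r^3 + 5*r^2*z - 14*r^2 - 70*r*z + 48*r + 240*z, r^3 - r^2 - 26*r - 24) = r - 6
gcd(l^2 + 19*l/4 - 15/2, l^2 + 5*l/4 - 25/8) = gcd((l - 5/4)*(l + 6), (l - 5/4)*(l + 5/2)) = l - 5/4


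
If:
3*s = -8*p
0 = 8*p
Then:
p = 0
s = 0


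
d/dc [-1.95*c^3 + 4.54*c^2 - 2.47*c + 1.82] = -5.85*c^2 + 9.08*c - 2.47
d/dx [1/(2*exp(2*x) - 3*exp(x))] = (3 - 4*exp(x))*exp(-x)/(2*exp(x) - 3)^2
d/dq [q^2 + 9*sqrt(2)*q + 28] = 2*q + 9*sqrt(2)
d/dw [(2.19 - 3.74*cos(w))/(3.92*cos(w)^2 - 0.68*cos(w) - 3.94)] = (-14.6608*cos(w)^2 + 17.1696*cos(w) - 16.2248)*sin(w)/(15.3664*cos(w)^4 - 5.3312*cos(w)^3 - 30.4272*cos(w)^2 + 5.3584*cos(w) + 15.5236)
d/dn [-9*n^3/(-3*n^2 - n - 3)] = 9*n^2*(9*n^2 - n*(6*n + 1) + 3*n + 9)/(3*n^2 + n + 3)^2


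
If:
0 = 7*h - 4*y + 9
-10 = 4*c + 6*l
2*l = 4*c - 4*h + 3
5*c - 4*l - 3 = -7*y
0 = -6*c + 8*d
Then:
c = -207/128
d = -621/512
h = -55/96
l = -113/192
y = 479/384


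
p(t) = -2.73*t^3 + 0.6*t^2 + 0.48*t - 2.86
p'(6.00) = -287.16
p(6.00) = -568.06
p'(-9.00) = -673.71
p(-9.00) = 2031.59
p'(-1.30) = -14.92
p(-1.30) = 3.53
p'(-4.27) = -153.97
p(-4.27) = 218.57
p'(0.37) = -0.20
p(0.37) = -2.74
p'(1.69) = -20.88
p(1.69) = -13.51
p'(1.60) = -18.57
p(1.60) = -11.74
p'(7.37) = -435.53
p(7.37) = -1059.59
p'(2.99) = -69.15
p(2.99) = -69.04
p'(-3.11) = -82.47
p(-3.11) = 83.57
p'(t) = -8.19*t^2 + 1.2*t + 0.48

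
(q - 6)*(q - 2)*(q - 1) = q^3 - 9*q^2 + 20*q - 12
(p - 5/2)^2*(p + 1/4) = p^3 - 19*p^2/4 + 5*p + 25/16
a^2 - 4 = (a - 2)*(a + 2)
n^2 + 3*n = n*(n + 3)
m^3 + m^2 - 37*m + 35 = (m - 5)*(m - 1)*(m + 7)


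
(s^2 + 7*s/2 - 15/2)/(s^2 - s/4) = 2*(2*s^2 + 7*s - 15)/(s*(4*s - 1))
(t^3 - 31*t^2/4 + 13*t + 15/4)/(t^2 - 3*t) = t - 19/4 - 5/(4*t)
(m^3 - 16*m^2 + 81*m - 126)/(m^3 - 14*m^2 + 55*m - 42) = (m - 3)/(m - 1)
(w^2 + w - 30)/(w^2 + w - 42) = (w^2 + w - 30)/(w^2 + w - 42)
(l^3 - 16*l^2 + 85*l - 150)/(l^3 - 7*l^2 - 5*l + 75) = (l - 6)/(l + 3)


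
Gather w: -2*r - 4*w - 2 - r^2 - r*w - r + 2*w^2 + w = -r^2 - 3*r + 2*w^2 + w*(-r - 3) - 2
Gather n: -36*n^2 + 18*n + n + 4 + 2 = -36*n^2 + 19*n + 6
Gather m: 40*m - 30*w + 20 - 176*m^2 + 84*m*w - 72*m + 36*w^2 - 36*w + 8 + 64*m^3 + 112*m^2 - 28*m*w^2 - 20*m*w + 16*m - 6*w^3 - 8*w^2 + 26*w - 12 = 64*m^3 - 64*m^2 + m*(-28*w^2 + 64*w - 16) - 6*w^3 + 28*w^2 - 40*w + 16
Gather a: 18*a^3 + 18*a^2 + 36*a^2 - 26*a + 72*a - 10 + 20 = 18*a^3 + 54*a^2 + 46*a + 10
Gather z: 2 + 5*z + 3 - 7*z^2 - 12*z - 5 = -7*z^2 - 7*z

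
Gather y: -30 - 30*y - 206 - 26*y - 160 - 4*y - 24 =-60*y - 420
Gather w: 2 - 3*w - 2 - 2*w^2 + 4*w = -2*w^2 + w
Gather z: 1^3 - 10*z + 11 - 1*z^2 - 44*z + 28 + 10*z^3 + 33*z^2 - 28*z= 10*z^3 + 32*z^2 - 82*z + 40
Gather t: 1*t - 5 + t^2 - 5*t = t^2 - 4*t - 5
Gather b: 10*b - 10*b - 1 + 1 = 0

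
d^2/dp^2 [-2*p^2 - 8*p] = -4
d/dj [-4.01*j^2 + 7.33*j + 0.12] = 7.33 - 8.02*j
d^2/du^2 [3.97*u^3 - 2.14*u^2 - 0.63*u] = 23.82*u - 4.28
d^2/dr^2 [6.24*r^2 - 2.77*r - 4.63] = 12.4800000000000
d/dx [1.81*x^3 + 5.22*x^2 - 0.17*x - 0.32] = 5.43*x^2 + 10.44*x - 0.17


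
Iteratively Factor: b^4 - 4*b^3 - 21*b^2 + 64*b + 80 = (b + 1)*(b^3 - 5*b^2 - 16*b + 80) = (b + 1)*(b + 4)*(b^2 - 9*b + 20) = (b - 4)*(b + 1)*(b + 4)*(b - 5)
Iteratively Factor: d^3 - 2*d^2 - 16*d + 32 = (d - 4)*(d^2 + 2*d - 8) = (d - 4)*(d + 4)*(d - 2)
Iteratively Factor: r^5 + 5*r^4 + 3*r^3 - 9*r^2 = (r)*(r^4 + 5*r^3 + 3*r^2 - 9*r) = r*(r + 3)*(r^3 + 2*r^2 - 3*r) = r*(r - 1)*(r + 3)*(r^2 + 3*r) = r*(r - 1)*(r + 3)^2*(r)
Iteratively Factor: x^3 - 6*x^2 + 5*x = (x)*(x^2 - 6*x + 5) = x*(x - 1)*(x - 5)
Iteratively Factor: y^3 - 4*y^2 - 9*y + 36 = (y - 3)*(y^2 - y - 12) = (y - 3)*(y + 3)*(y - 4)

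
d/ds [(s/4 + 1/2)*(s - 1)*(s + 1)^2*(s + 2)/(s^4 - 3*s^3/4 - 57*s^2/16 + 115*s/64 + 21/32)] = 16*(64*s^8 - 96*s^7 - 1372*s^6 - 1692*s^5 + 1827*s^4 + 2706*s^3 - 1633*s^2 - 1908*s + 124)/(4096*s^8 - 6144*s^7 - 26880*s^6 + 36608*s^5 + 46320*s^4 - 56472*s^3 - 5927*s^2 + 9660*s + 1764)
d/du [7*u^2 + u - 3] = 14*u + 1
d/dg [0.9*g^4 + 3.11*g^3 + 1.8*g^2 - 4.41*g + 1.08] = 3.6*g^3 + 9.33*g^2 + 3.6*g - 4.41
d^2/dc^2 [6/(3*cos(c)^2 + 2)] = 36*(6*sin(c)^4 + sin(c)^2 - 5)/(3*sin(c)^2 - 5)^3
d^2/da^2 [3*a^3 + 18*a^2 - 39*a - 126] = 18*a + 36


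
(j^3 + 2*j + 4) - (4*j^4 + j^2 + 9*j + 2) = -4*j^4 + j^3 - j^2 - 7*j + 2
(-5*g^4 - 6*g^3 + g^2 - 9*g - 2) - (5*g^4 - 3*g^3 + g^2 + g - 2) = -10*g^4 - 3*g^3 - 10*g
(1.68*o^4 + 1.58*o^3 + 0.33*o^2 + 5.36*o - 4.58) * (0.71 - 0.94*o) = -1.5792*o^5 - 0.2924*o^4 + 0.8116*o^3 - 4.8041*o^2 + 8.1108*o - 3.2518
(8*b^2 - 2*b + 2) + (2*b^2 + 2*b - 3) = 10*b^2 - 1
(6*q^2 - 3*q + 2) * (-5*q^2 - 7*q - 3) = -30*q^4 - 27*q^3 - 7*q^2 - 5*q - 6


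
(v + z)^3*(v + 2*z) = v^4 + 5*v^3*z + 9*v^2*z^2 + 7*v*z^3 + 2*z^4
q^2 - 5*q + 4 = (q - 4)*(q - 1)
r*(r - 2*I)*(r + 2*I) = r^3 + 4*r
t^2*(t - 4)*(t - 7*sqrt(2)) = t^4 - 7*sqrt(2)*t^3 - 4*t^3 + 28*sqrt(2)*t^2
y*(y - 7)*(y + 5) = y^3 - 2*y^2 - 35*y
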